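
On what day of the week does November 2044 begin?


Target: November 1, 2044
Anchor: Jan 1, 2044. With p = 2044 - 1 = 2043: (p + p//4 - p//100 + p//400) mod 7 = (2043 + 510 - 20 + 5) mod 7 = 2538 mod 7 = 4 -> Friday (Mon=0 ... Sun=6)
Days before November (Jan-Oct): 305 days
Weekday index = (4 + 305) mod 7 = 1

Tuesday


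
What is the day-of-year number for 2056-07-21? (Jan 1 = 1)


Date: July 21, 2056
Days in months 1 through 6: 182
Plus 21 days in July

Day of year: 203


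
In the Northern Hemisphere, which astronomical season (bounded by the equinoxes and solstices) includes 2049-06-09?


Date: June 9
Astronomical Spring (approx.; exact equinox/solstice day varies by year): March 20 to June 20
June 9 falls within the Spring window

Spring


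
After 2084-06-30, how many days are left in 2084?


Day of year: 182 of 366
Remaining = 366 - 182

184 days


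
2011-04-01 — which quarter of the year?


Month: April (month 4)
Q1: Jan-Mar, Q2: Apr-Jun, Q3: Jul-Sep, Q4: Oct-Dec

Q2


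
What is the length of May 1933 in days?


May 1933

31 days


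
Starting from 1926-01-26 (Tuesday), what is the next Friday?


Current: Tuesday
Target: Friday
Days ahead: 3

Next Friday: 1926-01-29


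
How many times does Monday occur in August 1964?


August 1964 has 31 days
Anchor: Jan 1, 1964. With p = 1964 - 1 = 1963: (p + p//4 - p//100 + p//400) mod 7 = (1963 + 490 - 19 + 4) mod 7 = 2438 mod 7 = 2 -> Wednesday (Mon=0 ... Sun=6)
Days before August (Jan-Jul): 213; August 1 index = (2 + 213) mod 7 = 5 -> Saturday
First Monday is August 3
Mondays: 3, 10, 17, 24, 31

5 Mondays


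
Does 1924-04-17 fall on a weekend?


Anchor: Jan 1, 1924. With p = 1924 - 1 = 1923: (p + p//4 - p//100 + p//400) mod 7 = (1923 + 480 - 19 + 4) mod 7 = 2388 mod 7 = 1 -> Tuesday (Mon=0 ... Sun=6)
Day of year: 108; offset = 107
Weekday index = (1 + 107) mod 7 = 3 -> Thursday
Weekend days: Saturday, Sunday

No


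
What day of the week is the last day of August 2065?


August 2065 has 31 days
Anchor: Jan 1, 2065. With p = 2065 - 1 = 2064: (p + p//4 - p//100 + p//400) mod 7 = (2064 + 516 - 20 + 5) mod 7 = 2565 mod 7 = 3 -> Thursday (Mon=0 ... Sun=6)
Days before August (Jan-Jul): 212; August 1 index = (3 + 212) mod 7 = 5 -> Saturday
Last day offset: 31 - 1 = 30 days
Weekday index = (5 + 30) mod 7 = 0

Monday, August 31


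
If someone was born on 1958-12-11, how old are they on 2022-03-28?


Birth: 1958-12-11
Reference: 2022-03-28
Year difference: 2022 - 1958 = 64
Birthday not yet reached in 2022, subtract 1

63 years old


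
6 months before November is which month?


November is month 11
11 - 6 = 5

May


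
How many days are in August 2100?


August 2100

31 days


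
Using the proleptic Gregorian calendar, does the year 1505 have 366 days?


Gregorian leap year rule: divisible by 4, but not by 100, unless also by 400.
1505 is not divisible by 4 -> not a leap year

No


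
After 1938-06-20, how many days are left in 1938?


Day of year: 171 of 365
Remaining = 365 - 171

194 days


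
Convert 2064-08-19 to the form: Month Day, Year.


ISO 2064-08-19 parses as year=2064, month=08, day=19
Month 8 -> August

August 19, 2064


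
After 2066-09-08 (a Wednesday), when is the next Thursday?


Current: Wednesday
Target: Thursday
Days ahead: 1

Next Thursday: 2066-09-09


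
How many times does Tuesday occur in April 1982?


April 1982 has 30 days
Anchor: Jan 1, 1982. With p = 1982 - 1 = 1981: (p + p//4 - p//100 + p//400) mod 7 = (1981 + 495 - 19 + 4) mod 7 = 2461 mod 7 = 4 -> Friday (Mon=0 ... Sun=6)
Days before April (Jan-Mar): 90; April 1 index = (4 + 90) mod 7 = 3 -> Thursday
First Tuesday is April 6
Tuesdays: 6, 13, 20, 27

4 Tuesdays


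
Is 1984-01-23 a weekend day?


Anchor: Jan 1, 1984. With p = 1984 - 1 = 1983: (p + p//4 - p//100 + p//400) mod 7 = (1983 + 495 - 19 + 4) mod 7 = 2463 mod 7 = 6 -> Sunday (Mon=0 ... Sun=6)
Day of year: 23; offset = 22
Weekday index = (6 + 22) mod 7 = 0 -> Monday
Weekend days: Saturday, Sunday

No


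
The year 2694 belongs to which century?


Century = (year - 1) // 100 + 1
= (2694 - 1) // 100 + 1
= 2693 // 100 + 1
= 26 + 1

27th century


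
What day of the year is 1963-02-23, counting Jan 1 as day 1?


Date: February 23, 1963
Days in months 1 through 1: 31
Plus 23 days in February

Day of year: 54


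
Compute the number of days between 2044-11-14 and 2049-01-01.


From 2044-11-14 to 2049-01-01
2044-11-14: days before November = 31 + 29 + 31 + 30 + 31 + 30 + 31 + 31 + 30 + 31 = 305 (2044 is a leap year); day of year = 305 + 14 = 319
2049-01-01: day of year = 1
Rest of 2044: 366 - 319 = 47
Full years 2045 (365), 2046 (365), 2047 (365), 2048 (366): 1461
Total = 47 + 1461 + 1 = 1509

1509 days


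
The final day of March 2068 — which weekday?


March 2068 has 31 days
Anchor: Jan 1, 2068. With p = 2068 - 1 = 2067: (p + p//4 - p//100 + p//400) mod 7 = (2067 + 516 - 20 + 5) mod 7 = 2568 mod 7 = 6 -> Sunday (Mon=0 ... Sun=6)
Days before March (Jan-Feb): 60; March 1 index = (6 + 60) mod 7 = 3 -> Thursday
Last day offset: 31 - 1 = 30 days
Weekday index = (3 + 30) mod 7 = 5

Saturday, March 31


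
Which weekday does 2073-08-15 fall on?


Date: August 15, 2073
Anchor: Jan 1, 2073. With p = 2073 - 1 = 2072: (p + p//4 - p//100 + p//400) mod 7 = (2072 + 518 - 20 + 5) mod 7 = 2575 mod 7 = 6 -> Sunday (Mon=0 ... Sun=6)
Days before August (Jan-Jul): 212; offset = 212 + 15 - 1 = 226
Weekday index = (6 + 226) mod 7 = 1

Day of the week: Tuesday


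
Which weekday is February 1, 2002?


Target: February 1, 2002
Anchor: Jan 1, 2002. With p = 2002 - 1 = 2001: (p + p//4 - p//100 + p//400) mod 7 = (2001 + 500 - 20 + 5) mod 7 = 2486 mod 7 = 1 -> Tuesday (Mon=0 ... Sun=6)
Days before February (Jan): 31 days
Weekday index = (1 + 31) mod 7 = 4

Friday


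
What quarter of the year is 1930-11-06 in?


Month: November (month 11)
Q1: Jan-Mar, Q2: Apr-Jun, Q3: Jul-Sep, Q4: Oct-Dec

Q4


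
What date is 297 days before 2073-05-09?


Start: 2073-05-09, subtract 297 days
Back 9 days from May 9 reaches April 30, 2073 -> 288 left
April 2073 has 30 days -> back to March 31, 2073 -> 258 left
March 2073 has 31 days -> back to February 28, 2073 -> 227 left
February 2073 has 28 days -> back to January 31, 2073 -> 199 left
January 2073 has 31 days -> back to December 31, 2072 -> 168 left
December 2072 has 31 days -> back to November 30, 2072 -> 137 left
November 2072 has 30 days -> back to October 31, 2072 -> 107 left
October 2072 has 31 days -> back to September 30, 2072 -> 76 left
September 2072 has 30 days -> back to August 31, 2072 -> 46 left
August 2072 has 31 days -> back to July 31, 2072 -> 15 left
July 2072: 31 - 15 = 16 -> lands on July 16

Result: 2072-07-16


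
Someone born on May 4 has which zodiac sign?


Date: May 4
Conventional tropical zodiac dates: Taurus from April 20 onward; Gemini starts May 21
May 4 falls within the Taurus range

Taurus


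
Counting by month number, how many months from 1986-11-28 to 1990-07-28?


From November 1986 to July 1990
4 years * 12 = 48 months, minus 4 months = 44

44 months


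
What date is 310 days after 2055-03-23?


Start: 2055-03-23, add 310 days
March 2055 has 31 days: 31 - 23 = 8 days to March 31 -> 302 left
April 2055 has 30 days -> 272 left
May 2055 has 31 days -> 241 left
June 2055 has 30 days -> 211 left
July 2055 has 31 days -> 180 left
August 2055 has 31 days -> 149 left
September 2055 has 30 days -> 119 left
October 2055 has 31 days -> 88 left
November 2055 has 30 days -> 58 left
December 2055 has 31 days -> 27 left
January 2056: 27 <= 31 -> lands on January 27

Result: 2056-01-27


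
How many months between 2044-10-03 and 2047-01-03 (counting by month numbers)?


From October 2044 to January 2047
3 years * 12 = 36 months, minus 9 months = 27

27 months


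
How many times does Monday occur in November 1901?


November 1901 has 30 days
Anchor: Jan 1, 1901. With p = 1901 - 1 = 1900: (p + p//4 - p//100 + p//400) mod 7 = (1900 + 475 - 19 + 4) mod 7 = 2360 mod 7 = 1 -> Tuesday (Mon=0 ... Sun=6)
Days before November (Jan-Oct): 304; November 1 index = (1 + 304) mod 7 = 4 -> Friday
First Monday is November 4
Mondays: 4, 11, 18, 25

4 Mondays


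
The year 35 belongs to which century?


Century = (year - 1) // 100 + 1
= (35 - 1) // 100 + 1
= 34 // 100 + 1
= 0 + 1

1st century


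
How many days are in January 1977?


January 1977

31 days


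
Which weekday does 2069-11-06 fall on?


Date: November 6, 2069
Anchor: Jan 1, 2069. With p = 2069 - 1 = 2068: (p + p//4 - p//100 + p//400) mod 7 = (2068 + 517 - 20 + 5) mod 7 = 2570 mod 7 = 1 -> Tuesday (Mon=0 ... Sun=6)
Days before November (Jan-Oct): 304; offset = 304 + 6 - 1 = 309
Weekday index = (1 + 309) mod 7 = 2

Day of the week: Wednesday


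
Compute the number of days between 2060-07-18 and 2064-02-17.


From 2060-07-18 to 2064-02-17
2060-07-18: days before July = 31 + 29 + 31 + 30 + 31 + 30 = 182 (2060 is a leap year); day of year = 182 + 18 = 200
2064-02-17: days before February = 31; day of year = 31 + 17 = 48
Rest of 2060: 366 - 200 = 166
Full years 2061 (365), 2062 (365), 2063 (365): 1095
Total = 166 + 1095 + 48 = 1309

1309 days


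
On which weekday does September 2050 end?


September 2050 has 30 days
Anchor: Jan 1, 2050. With p = 2050 - 1 = 2049: (p + p//4 - p//100 + p//400) mod 7 = (2049 + 512 - 20 + 5) mod 7 = 2546 mod 7 = 5 -> Saturday (Mon=0 ... Sun=6)
Days before September (Jan-Aug): 243; September 1 index = (5 + 243) mod 7 = 3 -> Thursday
Last day offset: 30 - 1 = 29 days
Weekday index = (3 + 29) mod 7 = 4

Friday, September 30


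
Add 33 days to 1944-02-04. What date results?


Start: 1944-02-04, add 33 days
February 1944 has 29 days: 29 - 4 = 25 days to February 29 -> 8 left
March 1944: 8 <= 31 -> lands on March 8

Result: 1944-03-08


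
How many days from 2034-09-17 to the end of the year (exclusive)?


Day of year: 260 of 365
Remaining = 365 - 260

105 days


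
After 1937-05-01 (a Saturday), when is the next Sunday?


Current: Saturday
Target: Sunday
Days ahead: 1

Next Sunday: 1937-05-02


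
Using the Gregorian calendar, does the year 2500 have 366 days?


Gregorian leap year rule: divisible by 4, but not by 100, unless also by 400.
2500 is divisible by 100 but not 400 -> not a leap year

No


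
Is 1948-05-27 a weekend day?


Anchor: Jan 1, 1948. With p = 1948 - 1 = 1947: (p + p//4 - p//100 + p//400) mod 7 = (1947 + 486 - 19 + 4) mod 7 = 2418 mod 7 = 3 -> Thursday (Mon=0 ... Sun=6)
Day of year: 148; offset = 147
Weekday index = (3 + 147) mod 7 = 3 -> Thursday
Weekend days: Saturday, Sunday

No


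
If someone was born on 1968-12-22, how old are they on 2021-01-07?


Birth: 1968-12-22
Reference: 2021-01-07
Year difference: 2021 - 1968 = 53
Birthday not yet reached in 2021, subtract 1

52 years old


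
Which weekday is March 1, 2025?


Target: March 1, 2025
Anchor: Jan 1, 2025. With p = 2025 - 1 = 2024: (p + p//4 - p//100 + p//400) mod 7 = (2024 + 506 - 20 + 5) mod 7 = 2515 mod 7 = 2 -> Wednesday (Mon=0 ... Sun=6)
Days before March (Jan-Feb): 59 days
Weekday index = (2 + 59) mod 7 = 5

Saturday


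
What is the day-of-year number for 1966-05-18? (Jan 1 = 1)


Date: May 18, 1966
Days in months 1 through 4: 120
Plus 18 days in May

Day of year: 138


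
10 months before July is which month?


July is month 7
7 - 10 = -3; wrap: -3 + 12 = 9

September


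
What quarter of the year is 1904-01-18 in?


Month: January (month 1)
Q1: Jan-Mar, Q2: Apr-Jun, Q3: Jul-Sep, Q4: Oct-Dec

Q1


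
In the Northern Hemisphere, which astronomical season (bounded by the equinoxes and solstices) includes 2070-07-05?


Date: July 5
Astronomical Summer (approx.; exact equinox/solstice day varies by year): June 21 to September 21
July 5 falls within the Summer window

Summer


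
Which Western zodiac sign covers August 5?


Date: August 5
Conventional tropical zodiac dates: Leo from July 23 onward; Virgo starts August 23
August 5 falls within the Leo range

Leo


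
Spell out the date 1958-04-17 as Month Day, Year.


ISO 1958-04-17 parses as year=1958, month=04, day=17
Month 4 -> April

April 17, 1958


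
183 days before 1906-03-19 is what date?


Start: 1906-03-19, subtract 183 days
Back 19 days from March 19 reaches February 28, 1906 -> 164 left
February 1906 has 28 days -> back to January 31, 1906 -> 136 left
January 1906 has 31 days -> back to December 31, 1905 -> 105 left
December 1905 has 31 days -> back to November 30, 1905 -> 74 left
November 1905 has 30 days -> back to October 31, 1905 -> 44 left
October 1905 has 31 days -> back to September 30, 1905 -> 13 left
September 1905: 30 - 13 = 17 -> lands on September 17

Result: 1905-09-17


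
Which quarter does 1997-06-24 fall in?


Month: June (month 6)
Q1: Jan-Mar, Q2: Apr-Jun, Q3: Jul-Sep, Q4: Oct-Dec

Q2


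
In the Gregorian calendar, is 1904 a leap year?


Gregorian leap year rule: divisible by 4, but not by 100, unless also by 400.
1904 is divisible by 4 but not 100 -> leap year

Yes


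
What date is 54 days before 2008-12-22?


Start: 2008-12-22, subtract 54 days
Back 22 days from December 22 reaches November 30, 2008 -> 32 left
November 2008 has 30 days -> back to October 31, 2008 -> 2 left
October 2008: 31 - 2 = 29 -> lands on October 29

Result: 2008-10-29


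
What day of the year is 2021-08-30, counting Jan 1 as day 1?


Date: August 30, 2021
Days in months 1 through 7: 212
Plus 30 days in August

Day of year: 242


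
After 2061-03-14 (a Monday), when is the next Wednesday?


Current: Monday
Target: Wednesday
Days ahead: 2

Next Wednesday: 2061-03-16


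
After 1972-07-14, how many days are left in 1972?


Day of year: 196 of 366
Remaining = 366 - 196

170 days


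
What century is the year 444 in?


Century = (year - 1) // 100 + 1
= (444 - 1) // 100 + 1
= 443 // 100 + 1
= 4 + 1

5th century


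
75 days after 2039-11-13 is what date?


Start: 2039-11-13, add 75 days
November 2039 has 30 days: 30 - 13 = 17 days to November 30 -> 58 left
December 2039 has 31 days -> 27 left
January 2040: 27 <= 31 -> lands on January 27

Result: 2040-01-27


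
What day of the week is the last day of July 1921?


July 1921 has 31 days
Anchor: Jan 1, 1921. With p = 1921 - 1 = 1920: (p + p//4 - p//100 + p//400) mod 7 = (1920 + 480 - 19 + 4) mod 7 = 2385 mod 7 = 5 -> Saturday (Mon=0 ... Sun=6)
Days before July (Jan-Jun): 181; July 1 index = (5 + 181) mod 7 = 4 -> Friday
Last day offset: 31 - 1 = 30 days
Weekday index = (4 + 30) mod 7 = 6

Sunday, July 31


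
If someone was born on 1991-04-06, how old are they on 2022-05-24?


Birth: 1991-04-06
Reference: 2022-05-24
Year difference: 2022 - 1991 = 31

31 years old


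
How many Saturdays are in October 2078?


October 2078 has 31 days
Anchor: Jan 1, 2078. With p = 2078 - 1 = 2077: (p + p//4 - p//100 + p//400) mod 7 = (2077 + 519 - 20 + 5) mod 7 = 2581 mod 7 = 5 -> Saturday (Mon=0 ... Sun=6)
Days before October (Jan-Sep): 273; October 1 index = (5 + 273) mod 7 = 5 -> Saturday
First Saturday is October 1
Saturdays: 1, 8, 15, 22, 29

5 Saturdays


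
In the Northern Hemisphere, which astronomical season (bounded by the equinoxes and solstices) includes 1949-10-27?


Date: October 27
Astronomical Autumn (approx.; exact equinox/solstice day varies by year): September 22 to December 20
October 27 falls within the Autumn window

Autumn


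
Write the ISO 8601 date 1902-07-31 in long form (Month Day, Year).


ISO 1902-07-31 parses as year=1902, month=07, day=31
Month 7 -> July

July 31, 1902


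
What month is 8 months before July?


July is month 7
7 - 8 = -1; wrap: -1 + 12 = 11

November


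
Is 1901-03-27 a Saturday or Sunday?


Anchor: Jan 1, 1901. With p = 1901 - 1 = 1900: (p + p//4 - p//100 + p//400) mod 7 = (1900 + 475 - 19 + 4) mod 7 = 2360 mod 7 = 1 -> Tuesday (Mon=0 ... Sun=6)
Day of year: 86; offset = 85
Weekday index = (1 + 85) mod 7 = 2 -> Wednesday
Weekend days: Saturday, Sunday

No


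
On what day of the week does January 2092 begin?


Target: January 1, 2092
Anchor: Jan 1, 2092. With p = 2092 - 1 = 2091: (p + p//4 - p//100 + p//400) mod 7 = (2091 + 522 - 20 + 5) mod 7 = 2598 mod 7 = 1 -> Tuesday (Mon=0 ... Sun=6)
Offset from anchor: 0 days
Weekday index = (1 + 0) mod 7 = 1

Tuesday


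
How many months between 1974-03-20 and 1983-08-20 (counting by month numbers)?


From March 1974 to August 1983
9 years * 12 = 108 months, plus 5 months = 113

113 months


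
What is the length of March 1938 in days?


March 1938

31 days


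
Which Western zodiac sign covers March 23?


Date: March 23
Conventional tropical zodiac dates: Aries from March 21 onward; Taurus starts April 20
March 23 falls within the Aries range

Aries


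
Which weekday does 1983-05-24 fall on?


Date: May 24, 1983
Anchor: Jan 1, 1983. With p = 1983 - 1 = 1982: (p + p//4 - p//100 + p//400) mod 7 = (1982 + 495 - 19 + 4) mod 7 = 2462 mod 7 = 5 -> Saturday (Mon=0 ... Sun=6)
Days before May (Jan-Apr): 120; offset = 120 + 24 - 1 = 143
Weekday index = (5 + 143) mod 7 = 1

Day of the week: Tuesday


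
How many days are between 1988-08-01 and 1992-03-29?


From 1988-08-01 to 1992-03-29
1988-08-01: days before August = 31 + 29 + 31 + 30 + 31 + 30 + 31 = 213 (1988 is a leap year); day of year = 213 + 1 = 214
1992-03-29: days before March = 31 + 29 = 60 (1992 is a leap year); day of year = 60 + 29 = 89
Rest of 1988: 366 - 214 = 152
Full years 1989 (365), 1990 (365), 1991 (365): 1095
Total = 152 + 1095 + 89 = 1336

1336 days


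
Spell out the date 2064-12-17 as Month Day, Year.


ISO 2064-12-17 parses as year=2064, month=12, day=17
Month 12 -> December

December 17, 2064


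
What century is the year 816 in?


Century = (year - 1) // 100 + 1
= (816 - 1) // 100 + 1
= 815 // 100 + 1
= 8 + 1

9th century


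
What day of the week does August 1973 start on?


Target: August 1, 1973
Anchor: Jan 1, 1973. With p = 1973 - 1 = 1972: (p + p//4 - p//100 + p//400) mod 7 = (1972 + 493 - 19 + 4) mod 7 = 2450 mod 7 = 0 -> Monday (Mon=0 ... Sun=6)
Days before August (Jan-Jul): 212 days
Weekday index = (0 + 212) mod 7 = 2

Wednesday


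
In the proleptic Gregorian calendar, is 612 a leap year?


Gregorian leap year rule: divisible by 4, but not by 100, unless also by 400.
612 is divisible by 4 but not 100 -> leap year

Yes


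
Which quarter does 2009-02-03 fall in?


Month: February (month 2)
Q1: Jan-Mar, Q2: Apr-Jun, Q3: Jul-Sep, Q4: Oct-Dec

Q1


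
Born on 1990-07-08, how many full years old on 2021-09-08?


Birth: 1990-07-08
Reference: 2021-09-08
Year difference: 2021 - 1990 = 31

31 years old


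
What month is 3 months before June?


June is month 6
6 - 3 = 3

March


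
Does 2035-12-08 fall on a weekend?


Anchor: Jan 1, 2035. With p = 2035 - 1 = 2034: (p + p//4 - p//100 + p//400) mod 7 = (2034 + 508 - 20 + 5) mod 7 = 2527 mod 7 = 0 -> Monday (Mon=0 ... Sun=6)
Day of year: 342; offset = 341
Weekday index = (0 + 341) mod 7 = 5 -> Saturday
Weekend days: Saturday, Sunday

Yes


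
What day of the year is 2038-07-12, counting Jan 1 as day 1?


Date: July 12, 2038
Days in months 1 through 6: 181
Plus 12 days in July

Day of year: 193


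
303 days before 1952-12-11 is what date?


Start: 1952-12-11, subtract 303 days
Back 11 days from December 11 reaches November 30, 1952 -> 292 left
November 1952 has 30 days -> back to October 31, 1952 -> 262 left
October 1952 has 31 days -> back to September 30, 1952 -> 231 left
September 1952 has 30 days -> back to August 31, 1952 -> 201 left
August 1952 has 31 days -> back to July 31, 1952 -> 170 left
July 1952 has 31 days -> back to June 30, 1952 -> 139 left
June 1952 has 30 days -> back to May 31, 1952 -> 109 left
May 1952 has 31 days -> back to April 30, 1952 -> 78 left
April 1952 has 30 days -> back to March 31, 1952 -> 48 left
March 1952 has 31 days -> back to February 29, 1952 -> 17 left
February 1952: 29 - 17 = 12 -> lands on February 12

Result: 1952-02-12


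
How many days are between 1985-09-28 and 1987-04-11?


From 1985-09-28 to 1987-04-11
1985-09-28: days before September = 31 + 28 + 31 + 30 + 31 + 30 + 31 + 31 = 243 (1985 is not a leap year); day of year = 243 + 28 = 271
1987-04-11: days before April = 31 + 28 + 31 = 90 (1987 is not a leap year); day of year = 90 + 11 = 101
Rest of 1985: 365 - 271 = 94
Full years 1986 (365): 365
Total = 94 + 365 + 101 = 560

560 days


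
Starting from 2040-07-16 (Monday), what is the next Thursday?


Current: Monday
Target: Thursday
Days ahead: 3

Next Thursday: 2040-07-19


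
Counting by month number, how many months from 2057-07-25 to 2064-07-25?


From July 2057 to July 2064
7 years * 12 = 84 months = 84

84 months


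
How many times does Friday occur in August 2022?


August 2022 has 31 days
Anchor: Jan 1, 2022. With p = 2022 - 1 = 2021: (p + p//4 - p//100 + p//400) mod 7 = (2021 + 505 - 20 + 5) mod 7 = 2511 mod 7 = 5 -> Saturday (Mon=0 ... Sun=6)
Days before August (Jan-Jul): 212; August 1 index = (5 + 212) mod 7 = 0 -> Monday
First Friday is August 5
Fridays: 5, 12, 19, 26

4 Fridays


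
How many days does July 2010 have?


July 2010

31 days


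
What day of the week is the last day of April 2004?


April 2004 has 30 days
Anchor: Jan 1, 2004. With p = 2004 - 1 = 2003: (p + p//4 - p//100 + p//400) mod 7 = (2003 + 500 - 20 + 5) mod 7 = 2488 mod 7 = 3 -> Thursday (Mon=0 ... Sun=6)
Days before April (Jan-Mar): 91; April 1 index = (3 + 91) mod 7 = 3 -> Thursday
Last day offset: 30 - 1 = 29 days
Weekday index = (3 + 29) mod 7 = 4

Friday, April 30


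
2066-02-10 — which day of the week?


Date: February 10, 2066
Anchor: Jan 1, 2066. With p = 2066 - 1 = 2065: (p + p//4 - p//100 + p//400) mod 7 = (2065 + 516 - 20 + 5) mod 7 = 2566 mod 7 = 4 -> Friday (Mon=0 ... Sun=6)
Days before February (Jan): 31; offset = 31 + 10 - 1 = 40
Weekday index = (4 + 40) mod 7 = 2

Day of the week: Wednesday


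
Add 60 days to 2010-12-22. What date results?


Start: 2010-12-22, add 60 days
December 2010 has 31 days: 31 - 22 = 9 days to December 31 -> 51 left
January 2011 has 31 days -> 20 left
February 2011: 20 <= 28 -> lands on February 20

Result: 2011-02-20


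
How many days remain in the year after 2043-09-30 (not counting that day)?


Day of year: 273 of 365
Remaining = 365 - 273

92 days


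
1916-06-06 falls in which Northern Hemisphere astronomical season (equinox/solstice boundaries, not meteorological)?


Date: June 6
Astronomical Spring (approx.; exact equinox/solstice day varies by year): March 20 to June 20
June 6 falls within the Spring window

Spring


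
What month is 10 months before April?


April is month 4
4 - 10 = -6; wrap: -6 + 12 = 6

June


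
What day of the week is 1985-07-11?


Date: July 11, 1985
Anchor: Jan 1, 1985. With p = 1985 - 1 = 1984: (p + p//4 - p//100 + p//400) mod 7 = (1984 + 496 - 19 + 4) mod 7 = 2465 mod 7 = 1 -> Tuesday (Mon=0 ... Sun=6)
Days before July (Jan-Jun): 181; offset = 181 + 11 - 1 = 191
Weekday index = (1 + 191) mod 7 = 3

Day of the week: Thursday


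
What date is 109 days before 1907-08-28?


Start: 1907-08-28, subtract 109 days
Back 28 days from August 28 reaches July 31, 1907 -> 81 left
July 1907 has 31 days -> back to June 30, 1907 -> 50 left
June 1907 has 30 days -> back to May 31, 1907 -> 20 left
May 1907: 31 - 20 = 11 -> lands on May 11

Result: 1907-05-11


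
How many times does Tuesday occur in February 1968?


February 1968 has 29 days
Anchor: Jan 1, 1968. With p = 1968 - 1 = 1967: (p + p//4 - p//100 + p//400) mod 7 = (1967 + 491 - 19 + 4) mod 7 = 2443 mod 7 = 0 -> Monday (Mon=0 ... Sun=6)
Days before February (Jan): 31; February 1 index = (0 + 31) mod 7 = 3 -> Thursday
First Tuesday is February 6
Tuesdays: 6, 13, 20, 27

4 Tuesdays


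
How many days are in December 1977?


December 1977

31 days


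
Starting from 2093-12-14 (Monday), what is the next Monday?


Current: Monday
Target: Monday
Days ahead: 7

Next Monday: 2093-12-21


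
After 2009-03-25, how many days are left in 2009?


Day of year: 84 of 365
Remaining = 365 - 84

281 days


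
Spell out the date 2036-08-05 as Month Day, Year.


ISO 2036-08-05 parses as year=2036, month=08, day=05
Month 8 -> August

August 5, 2036


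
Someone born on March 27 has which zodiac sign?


Date: March 27
Conventional tropical zodiac dates: Aries from March 21 onward; Taurus starts April 20
March 27 falls within the Aries range

Aries


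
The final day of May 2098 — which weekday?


May 2098 has 31 days
Anchor: Jan 1, 2098. With p = 2098 - 1 = 2097: (p + p//4 - p//100 + p//400) mod 7 = (2097 + 524 - 20 + 5) mod 7 = 2606 mod 7 = 2 -> Wednesday (Mon=0 ... Sun=6)
Days before May (Jan-Apr): 120; May 1 index = (2 + 120) mod 7 = 3 -> Thursday
Last day offset: 31 - 1 = 30 days
Weekday index = (3 + 30) mod 7 = 5

Saturday, May 31


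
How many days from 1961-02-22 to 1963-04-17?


From 1961-02-22 to 1963-04-17
1961-02-22: days before February = 31; day of year = 31 + 22 = 53
1963-04-17: days before April = 31 + 28 + 31 = 90 (1963 is not a leap year); day of year = 90 + 17 = 107
Rest of 1961: 365 - 53 = 312
Full years 1962 (365): 365
Total = 312 + 365 + 107 = 784

784 days


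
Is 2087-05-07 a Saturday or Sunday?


Anchor: Jan 1, 2087. With p = 2087 - 1 = 2086: (p + p//4 - p//100 + p//400) mod 7 = (2086 + 521 - 20 + 5) mod 7 = 2592 mod 7 = 2 -> Wednesday (Mon=0 ... Sun=6)
Day of year: 127; offset = 126
Weekday index = (2 + 126) mod 7 = 2 -> Wednesday
Weekend days: Saturday, Sunday

No


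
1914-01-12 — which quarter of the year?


Month: January (month 1)
Q1: Jan-Mar, Q2: Apr-Jun, Q3: Jul-Sep, Q4: Oct-Dec

Q1


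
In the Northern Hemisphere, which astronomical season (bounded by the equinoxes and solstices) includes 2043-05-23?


Date: May 23
Astronomical Spring (approx.; exact equinox/solstice day varies by year): March 20 to June 20
May 23 falls within the Spring window

Spring


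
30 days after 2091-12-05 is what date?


Start: 2091-12-05, add 30 days
December 2091 has 31 days: 31 - 5 = 26 days to December 31 -> 4 left
January 2092: 4 <= 31 -> lands on January 4

Result: 2092-01-04


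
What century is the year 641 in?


Century = (year - 1) // 100 + 1
= (641 - 1) // 100 + 1
= 640 // 100 + 1
= 6 + 1

7th century


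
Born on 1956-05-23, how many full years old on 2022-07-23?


Birth: 1956-05-23
Reference: 2022-07-23
Year difference: 2022 - 1956 = 66

66 years old


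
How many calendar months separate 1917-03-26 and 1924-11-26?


From March 1917 to November 1924
7 years * 12 = 84 months, plus 8 months = 92

92 months


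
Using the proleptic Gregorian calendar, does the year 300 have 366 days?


Gregorian leap year rule: divisible by 4, but not by 100, unless also by 400.
300 is divisible by 100 but not 400 -> not a leap year

No


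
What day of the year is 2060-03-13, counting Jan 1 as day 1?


Date: March 13, 2060
Days in months 1 through 2: 60
Plus 13 days in March

Day of year: 73


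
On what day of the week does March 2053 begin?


Target: March 1, 2053
Anchor: Jan 1, 2053. With p = 2053 - 1 = 2052: (p + p//4 - p//100 + p//400) mod 7 = (2052 + 513 - 20 + 5) mod 7 = 2550 mod 7 = 2 -> Wednesday (Mon=0 ... Sun=6)
Days before March (Jan-Feb): 59 days
Weekday index = (2 + 59) mod 7 = 5

Saturday


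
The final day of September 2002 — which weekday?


September 2002 has 30 days
Anchor: Jan 1, 2002. With p = 2002 - 1 = 2001: (p + p//4 - p//100 + p//400) mod 7 = (2001 + 500 - 20 + 5) mod 7 = 2486 mod 7 = 1 -> Tuesday (Mon=0 ... Sun=6)
Days before September (Jan-Aug): 243; September 1 index = (1 + 243) mod 7 = 6 -> Sunday
Last day offset: 30 - 1 = 29 days
Weekday index = (6 + 29) mod 7 = 0

Monday, September 30


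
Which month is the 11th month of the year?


Month 11 of 12

November


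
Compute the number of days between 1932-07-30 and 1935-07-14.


From 1932-07-30 to 1935-07-14
1932-07-30: days before July = 31 + 29 + 31 + 30 + 31 + 30 = 182 (1932 is a leap year); day of year = 182 + 30 = 212
1935-07-14: days before July = 31 + 28 + 31 + 30 + 31 + 30 = 181 (1935 is not a leap year); day of year = 181 + 14 = 195
Rest of 1932: 366 - 212 = 154
Full years 1933 (365), 1934 (365): 730
Total = 154 + 730 + 195 = 1079

1079 days


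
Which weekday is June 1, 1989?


Target: June 1, 1989
Anchor: Jan 1, 1989. With p = 1989 - 1 = 1988: (p + p//4 - p//100 + p//400) mod 7 = (1988 + 497 - 19 + 4) mod 7 = 2470 mod 7 = 6 -> Sunday (Mon=0 ... Sun=6)
Days before June (Jan-May): 151 days
Weekday index = (6 + 151) mod 7 = 3

Thursday


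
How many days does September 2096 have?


September 2096

30 days


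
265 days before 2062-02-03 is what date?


Start: 2062-02-03, subtract 265 days
Back 3 days from February 3 reaches January 31, 2062 -> 262 left
January 2062 has 31 days -> back to December 31, 2061 -> 231 left
December 2061 has 31 days -> back to November 30, 2061 -> 200 left
November 2061 has 30 days -> back to October 31, 2061 -> 170 left
October 2061 has 31 days -> back to September 30, 2061 -> 139 left
September 2061 has 30 days -> back to August 31, 2061 -> 109 left
August 2061 has 31 days -> back to July 31, 2061 -> 78 left
July 2061 has 31 days -> back to June 30, 2061 -> 47 left
June 2061 has 30 days -> back to May 31, 2061 -> 17 left
May 2061: 31 - 17 = 14 -> lands on May 14

Result: 2061-05-14


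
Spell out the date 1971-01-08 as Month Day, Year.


ISO 1971-01-08 parses as year=1971, month=01, day=08
Month 1 -> January

January 8, 1971


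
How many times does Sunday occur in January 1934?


January 1934 has 31 days
Anchor: Jan 1, 1934. With p = 1934 - 1 = 1933: (p + p//4 - p//100 + p//400) mod 7 = (1933 + 483 - 19 + 4) mod 7 = 2401 mod 7 = 0 -> Monday (Mon=0 ... Sun=6)
January 1 is the anchor itself -> Monday
First Sunday is January 7
Sundays: 7, 14, 21, 28

4 Sundays


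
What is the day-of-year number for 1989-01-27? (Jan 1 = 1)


Date: January 27, 1989
No months before January
Plus 27 days in January

Day of year: 27


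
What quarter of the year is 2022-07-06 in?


Month: July (month 7)
Q1: Jan-Mar, Q2: Apr-Jun, Q3: Jul-Sep, Q4: Oct-Dec

Q3


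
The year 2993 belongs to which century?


Century = (year - 1) // 100 + 1
= (2993 - 1) // 100 + 1
= 2992 // 100 + 1
= 29 + 1

30th century


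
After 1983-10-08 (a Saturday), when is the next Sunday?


Current: Saturday
Target: Sunday
Days ahead: 1

Next Sunday: 1983-10-09


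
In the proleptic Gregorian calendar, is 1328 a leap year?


Gregorian leap year rule: divisible by 4, but not by 100, unless also by 400.
1328 is divisible by 4 but not 100 -> leap year

Yes


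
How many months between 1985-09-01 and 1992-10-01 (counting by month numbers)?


From September 1985 to October 1992
7 years * 12 = 84 months, plus 1 month = 85

85 months


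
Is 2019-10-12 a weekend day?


Anchor: Jan 1, 2019. With p = 2019 - 1 = 2018: (p + p//4 - p//100 + p//400) mod 7 = (2018 + 504 - 20 + 5) mod 7 = 2507 mod 7 = 1 -> Tuesday (Mon=0 ... Sun=6)
Day of year: 285; offset = 284
Weekday index = (1 + 284) mod 7 = 5 -> Saturday
Weekend days: Saturday, Sunday

Yes


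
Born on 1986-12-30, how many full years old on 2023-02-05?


Birth: 1986-12-30
Reference: 2023-02-05
Year difference: 2023 - 1986 = 37
Birthday not yet reached in 2023, subtract 1

36 years old


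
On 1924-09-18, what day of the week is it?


Date: September 18, 1924
Anchor: Jan 1, 1924. With p = 1924 - 1 = 1923: (p + p//4 - p//100 + p//400) mod 7 = (1923 + 480 - 19 + 4) mod 7 = 2388 mod 7 = 1 -> Tuesday (Mon=0 ... Sun=6)
Days before September (Jan-Aug): 244; offset = 244 + 18 - 1 = 261
Weekday index = (1 + 261) mod 7 = 3

Day of the week: Thursday


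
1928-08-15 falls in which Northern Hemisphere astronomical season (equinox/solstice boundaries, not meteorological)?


Date: August 15
Astronomical Summer (approx.; exact equinox/solstice day varies by year): June 21 to September 21
August 15 falls within the Summer window

Summer


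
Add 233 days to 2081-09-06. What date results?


Start: 2081-09-06, add 233 days
September 2081 has 30 days: 30 - 6 = 24 days to September 30 -> 209 left
October 2081 has 31 days -> 178 left
November 2081 has 30 days -> 148 left
December 2081 has 31 days -> 117 left
January 2082 has 31 days -> 86 left
February 2082 has 28 days -> 58 left
March 2082 has 31 days -> 27 left
April 2082: 27 <= 30 -> lands on April 27

Result: 2082-04-27


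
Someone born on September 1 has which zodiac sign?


Date: September 1
Conventional tropical zodiac dates: Virgo from August 23 onward; Libra starts September 23
September 1 falls within the Virgo range

Virgo


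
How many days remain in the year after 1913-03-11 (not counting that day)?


Day of year: 70 of 365
Remaining = 365 - 70

295 days


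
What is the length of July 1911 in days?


July 1911

31 days


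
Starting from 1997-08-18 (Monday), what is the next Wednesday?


Current: Monday
Target: Wednesday
Days ahead: 2

Next Wednesday: 1997-08-20


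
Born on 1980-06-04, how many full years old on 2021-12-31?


Birth: 1980-06-04
Reference: 2021-12-31
Year difference: 2021 - 1980 = 41

41 years old


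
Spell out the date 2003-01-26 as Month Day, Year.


ISO 2003-01-26 parses as year=2003, month=01, day=26
Month 1 -> January

January 26, 2003


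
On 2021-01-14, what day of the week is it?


Date: January 14, 2021
Anchor: Jan 1, 2021. With p = 2021 - 1 = 2020: (p + p//4 - p//100 + p//400) mod 7 = (2020 + 505 - 20 + 5) mod 7 = 2510 mod 7 = 4 -> Friday (Mon=0 ... Sun=6)
Days into year = 14 - 1 = 13
Weekday index = (4 + 13) mod 7 = 3

Day of the week: Thursday


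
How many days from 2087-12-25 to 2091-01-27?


From 2087-12-25 to 2091-01-27
2087-12-25: days before December = 31 + 28 + 31 + 30 + 31 + 30 + 31 + 31 + 30 + 31 + 30 = 334 (2087 is not a leap year); day of year = 334 + 25 = 359
2091-01-27: day of year = 27
Rest of 2087: 365 - 359 = 6
Full years 2088 (366), 2089 (365), 2090 (365): 1096
Total = 6 + 1096 + 27 = 1129

1129 days


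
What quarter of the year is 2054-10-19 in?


Month: October (month 10)
Q1: Jan-Mar, Q2: Apr-Jun, Q3: Jul-Sep, Q4: Oct-Dec

Q4


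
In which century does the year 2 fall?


Century = (year - 1) // 100 + 1
= (2 - 1) // 100 + 1
= 1 // 100 + 1
= 0 + 1

1st century


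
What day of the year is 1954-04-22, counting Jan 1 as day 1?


Date: April 22, 1954
Days in months 1 through 3: 90
Plus 22 days in April

Day of year: 112


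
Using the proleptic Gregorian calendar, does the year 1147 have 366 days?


Gregorian leap year rule: divisible by 4, but not by 100, unless also by 400.
1147 is not divisible by 4 -> not a leap year

No


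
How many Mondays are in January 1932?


January 1932 has 31 days
Anchor: Jan 1, 1932. With p = 1932 - 1 = 1931: (p + p//4 - p//100 + p//400) mod 7 = (1931 + 482 - 19 + 4) mod 7 = 2398 mod 7 = 4 -> Friday (Mon=0 ... Sun=6)
January 1 is the anchor itself -> Friday
First Monday is January 4
Mondays: 4, 11, 18, 25

4 Mondays


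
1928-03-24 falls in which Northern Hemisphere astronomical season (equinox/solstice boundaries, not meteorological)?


Date: March 24
Astronomical Spring (approx.; exact equinox/solstice day varies by year): March 20 to June 20
March 24 falls within the Spring window

Spring


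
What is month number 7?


Month 7 of 12

July


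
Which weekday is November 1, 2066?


Target: November 1, 2066
Anchor: Jan 1, 2066. With p = 2066 - 1 = 2065: (p + p//4 - p//100 + p//400) mod 7 = (2065 + 516 - 20 + 5) mod 7 = 2566 mod 7 = 4 -> Friday (Mon=0 ... Sun=6)
Days before November (Jan-Oct): 304 days
Weekday index = (4 + 304) mod 7 = 0

Monday


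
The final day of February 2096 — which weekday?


February 2096 has 29 days
Anchor: Jan 1, 2096. With p = 2096 - 1 = 2095: (p + p//4 - p//100 + p//400) mod 7 = (2095 + 523 - 20 + 5) mod 7 = 2603 mod 7 = 6 -> Sunday (Mon=0 ... Sun=6)
Days before February (Jan): 31; February 1 index = (6 + 31) mod 7 = 2 -> Wednesday
Last day offset: 29 - 1 = 28 days
Weekday index = (2 + 28) mod 7 = 2

Wednesday, February 29


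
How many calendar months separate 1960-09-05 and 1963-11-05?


From September 1960 to November 1963
3 years * 12 = 36 months, plus 2 months = 38

38 months


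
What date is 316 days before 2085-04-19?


Start: 2085-04-19, subtract 316 days
Back 19 days from April 19 reaches March 31, 2085 -> 297 left
March 2085 has 31 days -> back to February 28, 2085 -> 266 left
February 2085 has 28 days -> back to January 31, 2085 -> 238 left
January 2085 has 31 days -> back to December 31, 2084 -> 207 left
December 2084 has 31 days -> back to November 30, 2084 -> 176 left
November 2084 has 30 days -> back to October 31, 2084 -> 146 left
October 2084 has 31 days -> back to September 30, 2084 -> 115 left
September 2084 has 30 days -> back to August 31, 2084 -> 85 left
August 2084 has 31 days -> back to July 31, 2084 -> 54 left
July 2084 has 31 days -> back to June 30, 2084 -> 23 left
June 2084: 30 - 23 = 7 -> lands on June 7

Result: 2084-06-07


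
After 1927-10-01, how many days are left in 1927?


Day of year: 274 of 365
Remaining = 365 - 274

91 days


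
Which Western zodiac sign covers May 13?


Date: May 13
Conventional tropical zodiac dates: Taurus from April 20 onward; Gemini starts May 21
May 13 falls within the Taurus range

Taurus


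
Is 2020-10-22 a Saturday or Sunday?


Anchor: Jan 1, 2020. With p = 2020 - 1 = 2019: (p + p//4 - p//100 + p//400) mod 7 = (2019 + 504 - 20 + 5) mod 7 = 2508 mod 7 = 2 -> Wednesday (Mon=0 ... Sun=6)
Day of year: 296; offset = 295
Weekday index = (2 + 295) mod 7 = 3 -> Thursday
Weekend days: Saturday, Sunday

No


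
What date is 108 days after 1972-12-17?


Start: 1972-12-17, add 108 days
December 1972 has 31 days: 31 - 17 = 14 days to December 31 -> 94 left
January 1973 has 31 days -> 63 left
February 1973 has 28 days -> 35 left
March 1973 has 31 days -> 4 left
April 1973: 4 <= 30 -> lands on April 4

Result: 1973-04-04


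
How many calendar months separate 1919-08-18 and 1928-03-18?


From August 1919 to March 1928
9 years * 12 = 108 months, minus 5 months = 103

103 months


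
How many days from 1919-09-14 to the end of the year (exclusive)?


Day of year: 257 of 365
Remaining = 365 - 257

108 days


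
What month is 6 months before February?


February is month 2
2 - 6 = -4; wrap: -4 + 12 = 8

August


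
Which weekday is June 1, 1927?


Target: June 1, 1927
Anchor: Jan 1, 1927. With p = 1927 - 1 = 1926: (p + p//4 - p//100 + p//400) mod 7 = (1926 + 481 - 19 + 4) mod 7 = 2392 mod 7 = 5 -> Saturday (Mon=0 ... Sun=6)
Days before June (Jan-May): 151 days
Weekday index = (5 + 151) mod 7 = 2

Wednesday


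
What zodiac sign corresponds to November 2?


Date: November 2
Conventional tropical zodiac dates: Scorpio from October 23 onward; Sagittarius starts November 22
November 2 falls within the Scorpio range

Scorpio


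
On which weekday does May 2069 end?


May 2069 has 31 days
Anchor: Jan 1, 2069. With p = 2069 - 1 = 2068: (p + p//4 - p//100 + p//400) mod 7 = (2068 + 517 - 20 + 5) mod 7 = 2570 mod 7 = 1 -> Tuesday (Mon=0 ... Sun=6)
Days before May (Jan-Apr): 120; May 1 index = (1 + 120) mod 7 = 2 -> Wednesday
Last day offset: 31 - 1 = 30 days
Weekday index = (2 + 30) mod 7 = 4

Friday, May 31


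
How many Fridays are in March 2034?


March 2034 has 31 days
Anchor: Jan 1, 2034. With p = 2034 - 1 = 2033: (p + p//4 - p//100 + p//400) mod 7 = (2033 + 508 - 20 + 5) mod 7 = 2526 mod 7 = 6 -> Sunday (Mon=0 ... Sun=6)
Days before March (Jan-Feb): 59; March 1 index = (6 + 59) mod 7 = 2 -> Wednesday
First Friday is March 3
Fridays: 3, 10, 17, 24, 31

5 Fridays
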